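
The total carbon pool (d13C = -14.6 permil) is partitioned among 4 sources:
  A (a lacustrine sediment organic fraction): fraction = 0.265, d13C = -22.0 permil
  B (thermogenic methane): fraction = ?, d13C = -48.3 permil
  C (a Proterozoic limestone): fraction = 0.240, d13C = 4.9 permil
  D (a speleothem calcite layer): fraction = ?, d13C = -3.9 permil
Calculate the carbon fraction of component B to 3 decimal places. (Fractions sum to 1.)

Let f_B and f_D be the unknown fractions; fractions sum to 1 so f_B + f_D = 0.495.
Mass balance: Σ fᵢ·δᵢ = δ_bulk ⇒ f_B·(-48.3) + f_D·(-3.9) = -14.6 − (-4.654) = -9.946
Substitute f_D = 0.495 − f_B:
f_B·(-48.3 − -3.9) = -9.946 − 0.495×(-3.9) = -8.015
f_B = -8.015 / -44.4 = 0.1805

0.181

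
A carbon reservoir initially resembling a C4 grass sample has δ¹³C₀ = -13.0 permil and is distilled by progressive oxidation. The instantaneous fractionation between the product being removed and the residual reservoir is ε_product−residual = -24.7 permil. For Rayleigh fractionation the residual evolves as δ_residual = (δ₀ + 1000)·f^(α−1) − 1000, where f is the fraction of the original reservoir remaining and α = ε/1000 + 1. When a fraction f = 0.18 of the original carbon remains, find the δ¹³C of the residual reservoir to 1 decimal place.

Rayleigh residual: δ_res = (δ₀ + 1000)·f^(α−1) − 1000
α = ε/1000 + 1 = 0.97530, so α − 1 = -0.02470
f^(α−1) = 0.18^(-0.02470) = 1.043265
δ_res = (-13.0 + 1000) × 1.043265 − 1000 = 1029.703 − 1000 = 29.70 permil

29.7 permil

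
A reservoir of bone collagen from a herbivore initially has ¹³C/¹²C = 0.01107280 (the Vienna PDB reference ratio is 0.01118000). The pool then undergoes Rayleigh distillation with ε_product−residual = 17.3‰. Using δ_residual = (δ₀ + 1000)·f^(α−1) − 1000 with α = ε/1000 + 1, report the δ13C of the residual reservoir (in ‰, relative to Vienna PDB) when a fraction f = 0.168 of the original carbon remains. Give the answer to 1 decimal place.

δ₀ = (0.01107280/0.01118000 − 1)×1000 = (0.990411 − 1)×1000 = -9.589‰
α − 1 = ε/1000 = 0.0173
f^(α−1) = 0.168^(0.0173) = 0.969612
δ_res = (-9.589 + 1000) × 0.969612 − 1000 = 960.315 − 1000 = -39.69‰

-39.7‰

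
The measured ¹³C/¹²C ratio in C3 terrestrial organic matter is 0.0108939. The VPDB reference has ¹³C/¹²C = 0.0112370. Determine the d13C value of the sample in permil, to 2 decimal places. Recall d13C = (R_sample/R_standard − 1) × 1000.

d13C = (R_sample / R_standard − 1) × 1000
R_sample / R_standard = 0.0108939 / 0.0112370 = 0.969467
d13C = (0.969467 − 1) × 1000 = -30.533 permil

-30.53 permil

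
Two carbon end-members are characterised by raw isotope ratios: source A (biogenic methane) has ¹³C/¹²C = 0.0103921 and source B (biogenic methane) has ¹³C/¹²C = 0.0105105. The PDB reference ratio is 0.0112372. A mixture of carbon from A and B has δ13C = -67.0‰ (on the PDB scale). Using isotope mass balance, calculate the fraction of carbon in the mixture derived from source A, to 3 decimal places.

δ_A = (0.0103921/0.0112372 − 1)×1000 = (0.924794 − 1)×1000 = -75.206‰
δ_B = (0.0105105/0.0112372 − 1)×1000 = (0.935331 − 1)×1000 = -64.669‰
f_A = (δ_mix − δ_B)/(δ_A − δ_B) = (-67.0 − (-64.669))/(-75.206 − (-64.669))
f_A = -2.331 / -10.536 = 0.2212

0.221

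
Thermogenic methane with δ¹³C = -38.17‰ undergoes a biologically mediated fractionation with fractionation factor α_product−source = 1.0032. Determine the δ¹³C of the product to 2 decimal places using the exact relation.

-35.09‰

δ_product = (δ_source + 1000)·α − 1000
δ_product = (-38.17 + 1000) × 1.0032 − 1000
δ_product = 964.908 − 1000 = -35.092‰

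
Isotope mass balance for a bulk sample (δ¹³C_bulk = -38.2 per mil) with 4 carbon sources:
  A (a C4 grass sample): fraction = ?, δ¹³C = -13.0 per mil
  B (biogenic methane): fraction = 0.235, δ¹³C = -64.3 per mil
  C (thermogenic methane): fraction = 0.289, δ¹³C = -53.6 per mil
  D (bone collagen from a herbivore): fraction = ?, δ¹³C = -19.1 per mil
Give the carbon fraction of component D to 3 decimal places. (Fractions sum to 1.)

0.231

Let f_D and f_A be the unknown fractions; fractions sum to 1 so f_D + f_A = 0.476.
Mass balance: Σ fᵢ·δᵢ = δ_bulk ⇒ f_D·(-19.1) + f_A·(-13.0) = -38.2 − (-30.601) = -7.599
Substitute f_A = 0.476 − f_D:
f_D·(-19.1 − -13.0) = -7.599 − 0.476×(-13.0) = -1.411
f_D = -1.411 / -6.1 = 0.2313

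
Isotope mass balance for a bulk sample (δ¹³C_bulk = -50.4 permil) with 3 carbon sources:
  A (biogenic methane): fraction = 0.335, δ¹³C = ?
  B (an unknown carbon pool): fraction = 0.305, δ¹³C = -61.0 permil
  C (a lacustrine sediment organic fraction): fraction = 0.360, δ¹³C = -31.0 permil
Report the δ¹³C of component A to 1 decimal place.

Isotope mass balance: δ_bulk = Σ fᵢ·δᵢ.
-50.4 = 0.335×δ_A + 0.305×(-61.0) + 0.360×(-31.0)
0.335·δ_A = -50.4 − (-29.765) = -20.635
δ_A = -20.635 / 0.335 = -61.60 permil

-61.6 permil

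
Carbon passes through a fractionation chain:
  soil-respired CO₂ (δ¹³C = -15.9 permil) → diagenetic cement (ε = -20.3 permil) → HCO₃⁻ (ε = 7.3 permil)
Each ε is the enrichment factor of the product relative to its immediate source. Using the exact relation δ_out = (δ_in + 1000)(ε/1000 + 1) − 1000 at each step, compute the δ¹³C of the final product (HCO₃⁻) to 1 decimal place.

step 1: δ = (-15.90 + 1000)·(-20.3/1000 + 1) − 1000 = -35.88 permil
step 2: δ = (-35.88 + 1000)·(7.3/1000 + 1) − 1000 = -28.84 permil

-28.8 permil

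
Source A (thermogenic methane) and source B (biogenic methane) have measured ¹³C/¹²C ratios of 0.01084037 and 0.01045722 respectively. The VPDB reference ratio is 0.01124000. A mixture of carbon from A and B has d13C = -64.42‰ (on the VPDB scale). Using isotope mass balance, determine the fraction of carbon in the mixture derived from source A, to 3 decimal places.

0.153

δ_A = (0.01084037/0.01124000 − 1)×1000 = (0.964446 − 1)×1000 = -35.554‰
δ_B = (0.01045722/0.01124000 − 1)×1000 = (0.930358 − 1)×1000 = -69.642‰
f_A = (δ_mix − δ_B)/(δ_A − δ_B) = (-64.42 − (-69.642))/(-35.554 − (-69.642))
f_A = 5.222 / 34.088 = 0.1532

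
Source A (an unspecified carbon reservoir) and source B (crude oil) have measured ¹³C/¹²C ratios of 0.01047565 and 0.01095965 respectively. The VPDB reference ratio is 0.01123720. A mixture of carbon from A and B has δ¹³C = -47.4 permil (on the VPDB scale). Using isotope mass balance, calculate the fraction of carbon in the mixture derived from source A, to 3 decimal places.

0.527

δ_A = (0.01047565/0.01123720 − 1)×1000 = (0.932230 − 1)×1000 = -67.770 permil
δ_B = (0.01095965/0.01123720 − 1)×1000 = (0.975301 − 1)×1000 = -24.699 permil
f_A = (δ_mix − δ_B)/(δ_A − δ_B) = (-47.4 − (-24.699))/(-67.770 − (-24.699))
f_A = -22.701 / -43.071 = 0.5271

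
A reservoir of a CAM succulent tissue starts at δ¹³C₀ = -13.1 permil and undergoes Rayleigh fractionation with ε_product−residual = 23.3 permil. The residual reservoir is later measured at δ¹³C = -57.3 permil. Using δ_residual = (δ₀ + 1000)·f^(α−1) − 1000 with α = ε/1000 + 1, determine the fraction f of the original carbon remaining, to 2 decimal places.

α − 1 = ε/1000 = 0.0233
(δ_res + 1000)/(δ₀ + 1000) = (-57.3 + 1000)/(-13.1 + 1000) = 942.7/986.9 = 0.955213
f = 0.955213^(1/0.0233) = exp(ln(0.955213)/0.0233) = exp(-0.04582/0.0233)
f = exp(-1.9666) = 0.1399

0.14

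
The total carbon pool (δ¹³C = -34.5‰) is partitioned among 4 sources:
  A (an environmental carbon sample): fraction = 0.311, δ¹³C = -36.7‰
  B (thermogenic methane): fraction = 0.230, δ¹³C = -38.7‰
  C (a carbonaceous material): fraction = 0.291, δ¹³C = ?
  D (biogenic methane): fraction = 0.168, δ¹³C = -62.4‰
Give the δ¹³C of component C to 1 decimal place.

-12.7‰

Isotope mass balance: δ_bulk = Σ fᵢ·δᵢ.
-34.5 = 0.311×(-36.7) + 0.230×(-38.7) + 0.291×δ_C + 0.168×(-62.4)
0.291·δ_C = -34.5 − (-30.798) = -3.702
δ_C = -3.702 / 0.291 = -12.72‰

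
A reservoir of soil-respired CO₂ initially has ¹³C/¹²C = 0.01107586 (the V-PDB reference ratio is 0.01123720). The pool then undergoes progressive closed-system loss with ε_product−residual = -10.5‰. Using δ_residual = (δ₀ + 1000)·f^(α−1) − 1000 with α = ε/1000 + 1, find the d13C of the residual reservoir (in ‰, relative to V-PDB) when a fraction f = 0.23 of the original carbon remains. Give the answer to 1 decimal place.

δ₀ = (0.01107586/0.01123720 − 1)×1000 = (0.985642 − 1)×1000 = -14.358‰
α − 1 = ε/1000 = -0.0105
f^(α−1) = 0.23^(-0.0105) = 1.015551
δ_res = (-14.358 + 1000) × 1.015551 − 1000 = 1000.970 − 1000 = 0.97‰

1.0‰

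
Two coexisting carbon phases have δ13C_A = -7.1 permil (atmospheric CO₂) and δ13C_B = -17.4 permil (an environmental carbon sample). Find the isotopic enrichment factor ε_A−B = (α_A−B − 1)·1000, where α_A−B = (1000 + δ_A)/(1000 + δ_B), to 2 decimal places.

α_A−B = (1000 + -7.1) / (1000 + -17.4) = 992.9 / 982.6 = 1.010482
ε_A−B = (1.010482 − 1) × 1000 = 10.482 permil
(The approximation ε ≈ δ_A − δ_B would give 10.3 permil.)

10.48 permil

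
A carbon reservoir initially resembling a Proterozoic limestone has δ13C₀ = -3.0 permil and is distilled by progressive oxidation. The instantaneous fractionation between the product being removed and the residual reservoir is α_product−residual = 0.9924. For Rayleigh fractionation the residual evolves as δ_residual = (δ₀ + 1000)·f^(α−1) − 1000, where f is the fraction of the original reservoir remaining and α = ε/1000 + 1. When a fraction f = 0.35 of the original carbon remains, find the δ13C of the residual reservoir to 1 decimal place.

Rayleigh residual: δ_res = (δ₀ + 1000)·f^(α−1) − 1000
α − 1 = -0.00760
f^(α−1) = 0.35^(-0.00760) = 1.008011
δ_res = (-3.0 + 1000) × 1.008011 − 1000 = 1004.987 − 1000 = 4.99 permil

5.0 permil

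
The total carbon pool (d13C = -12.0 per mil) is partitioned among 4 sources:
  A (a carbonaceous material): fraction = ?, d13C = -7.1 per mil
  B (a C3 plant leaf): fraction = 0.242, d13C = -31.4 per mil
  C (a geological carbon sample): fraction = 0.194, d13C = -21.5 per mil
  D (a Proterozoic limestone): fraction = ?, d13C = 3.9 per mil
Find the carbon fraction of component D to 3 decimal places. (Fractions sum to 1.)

Let f_D and f_A be the unknown fractions; fractions sum to 1 so f_D + f_A = 0.564.
Mass balance: Σ fᵢ·δᵢ = δ_bulk ⇒ f_D·(3.9) + f_A·(-7.1) = -12.0 − (-11.770) = -0.230
Substitute f_A = 0.564 − f_D:
f_D·(3.9 − -7.1) = -0.230 − 0.564×(-7.1) = 3.774
f_D = 3.774 / 11.0 = 0.3431

0.343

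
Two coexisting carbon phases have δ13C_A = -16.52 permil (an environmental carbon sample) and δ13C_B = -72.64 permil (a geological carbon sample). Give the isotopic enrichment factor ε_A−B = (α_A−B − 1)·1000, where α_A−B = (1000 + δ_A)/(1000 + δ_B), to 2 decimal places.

60.52 permil

α_A−B = (1000 + -16.52) / (1000 + -72.64) = 983.48 / 927.36 = 1.060516
ε_A−B = (1.060516 − 1) × 1000 = 60.516 permil
(The approximation ε ≈ δ_A − δ_B would give 56.12 permil.)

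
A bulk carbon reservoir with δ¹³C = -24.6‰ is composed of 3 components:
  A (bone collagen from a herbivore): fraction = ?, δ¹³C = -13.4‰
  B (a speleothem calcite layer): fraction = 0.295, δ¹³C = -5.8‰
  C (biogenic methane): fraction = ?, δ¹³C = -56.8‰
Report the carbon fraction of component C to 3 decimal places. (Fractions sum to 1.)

Let f_C and f_A be the unknown fractions; fractions sum to 1 so f_C + f_A = 0.705.
Mass balance: Σ fᵢ·δᵢ = δ_bulk ⇒ f_C·(-56.8) + f_A·(-13.4) = -24.6 − (-1.711) = -22.889
Substitute f_A = 0.705 − f_C:
f_C·(-56.8 − -13.4) = -22.889 − 0.705×(-13.4) = -13.442
f_C = -13.442 / -43.4 = 0.3097

0.310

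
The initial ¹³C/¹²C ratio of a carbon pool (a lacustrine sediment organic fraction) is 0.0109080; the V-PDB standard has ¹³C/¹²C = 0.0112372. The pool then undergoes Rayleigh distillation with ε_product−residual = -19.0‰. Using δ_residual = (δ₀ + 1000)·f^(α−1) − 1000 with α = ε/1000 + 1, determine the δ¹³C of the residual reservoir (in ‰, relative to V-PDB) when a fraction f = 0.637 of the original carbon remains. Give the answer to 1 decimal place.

δ₀ = (0.0109080/0.0112372 − 1)×1000 = (0.970704 − 1)×1000 = -29.296‰
α − 1 = ε/1000 = -0.0190
f^(α−1) = 0.637^(-0.0190) = 1.008606
δ_res = (-29.296 + 1000) × 1.008606 − 1000 = 979.058 − 1000 = -20.94‰

-20.9‰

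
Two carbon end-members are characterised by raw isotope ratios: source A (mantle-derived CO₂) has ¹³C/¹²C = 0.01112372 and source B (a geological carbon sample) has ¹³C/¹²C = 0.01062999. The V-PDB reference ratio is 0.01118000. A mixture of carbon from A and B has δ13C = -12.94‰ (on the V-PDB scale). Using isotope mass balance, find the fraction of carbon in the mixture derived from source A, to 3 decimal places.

δ_A = (0.01112372/0.01118000 − 1)×1000 = (0.994966 − 1)×1000 = -5.034‰
δ_B = (0.01062999/0.01118000 − 1)×1000 = (0.950804 − 1)×1000 = -49.196‰
f_A = (δ_mix − δ_B)/(δ_A − δ_B) = (-12.94 − (-49.196))/(-5.034 − (-49.196))
f_A = 36.256 / 44.162 = 0.8210

0.821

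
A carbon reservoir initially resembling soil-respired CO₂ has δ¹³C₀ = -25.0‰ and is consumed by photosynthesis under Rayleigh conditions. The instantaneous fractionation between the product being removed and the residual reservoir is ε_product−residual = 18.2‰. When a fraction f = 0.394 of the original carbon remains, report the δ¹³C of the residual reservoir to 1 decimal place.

Rayleigh residual: δ_res = (δ₀ + 1000)·f^(α−1) − 1000
α = ε/1000 + 1 = 1.01820, so α − 1 = 0.01820
f^(α−1) = 0.394^(0.01820) = 0.983191
δ_res = (-25.0 + 1000) × 0.983191 − 1000 = 958.612 − 1000 = -41.39‰

-41.4‰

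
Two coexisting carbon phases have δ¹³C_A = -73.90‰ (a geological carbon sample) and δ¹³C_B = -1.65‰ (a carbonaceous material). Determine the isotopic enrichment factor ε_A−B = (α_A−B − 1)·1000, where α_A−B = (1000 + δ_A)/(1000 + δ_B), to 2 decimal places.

α_A−B = (1000 + -73.90) / (1000 + -1.65) = 926.10 / 998.35 = 0.927631
ε_A−B = (0.927631 − 1) × 1000 = -72.369‰
(The approximation ε ≈ δ_A − δ_B would give -72.25‰.)

-72.37‰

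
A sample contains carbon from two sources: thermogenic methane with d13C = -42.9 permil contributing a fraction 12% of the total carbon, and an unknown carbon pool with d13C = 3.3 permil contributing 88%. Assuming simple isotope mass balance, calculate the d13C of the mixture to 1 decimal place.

δ_mix = f_A·δ_A + f_B·δ_B
δ_mix = 0.12 × (-42.9) + 0.88 × (3.3)
δ_mix = -5.15 + 2.90 = -2.24 permil

-2.2 permil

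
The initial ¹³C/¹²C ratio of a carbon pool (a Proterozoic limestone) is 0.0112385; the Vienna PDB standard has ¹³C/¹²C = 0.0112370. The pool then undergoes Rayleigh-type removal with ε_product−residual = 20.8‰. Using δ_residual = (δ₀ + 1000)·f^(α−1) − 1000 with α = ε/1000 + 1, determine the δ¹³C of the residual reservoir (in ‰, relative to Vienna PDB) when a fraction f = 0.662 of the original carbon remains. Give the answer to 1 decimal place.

-8.4‰

δ₀ = (0.0112385/0.0112370 − 1)×1000 = (1.000133 − 1)×1000 = 0.133‰
α − 1 = ε/1000 = 0.0208
f^(α−1) = 0.662^(0.0208) = 0.991457
δ_res = (0.133 + 1000) × 0.991457 − 1000 = 991.589 − 1000 = -8.41‰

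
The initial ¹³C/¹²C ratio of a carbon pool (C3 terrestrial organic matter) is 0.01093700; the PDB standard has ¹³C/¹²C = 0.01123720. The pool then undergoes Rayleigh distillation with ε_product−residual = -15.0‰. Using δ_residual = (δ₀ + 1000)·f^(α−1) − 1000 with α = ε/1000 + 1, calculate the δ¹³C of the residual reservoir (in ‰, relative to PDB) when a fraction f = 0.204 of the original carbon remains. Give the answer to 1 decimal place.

δ₀ = (0.01093700/0.01123720 − 1)×1000 = (0.973285 − 1)×1000 = -26.715‰
α − 1 = ε/1000 = -0.0150
f^(α−1) = 0.204^(-0.0150) = 1.024131
δ_res = (-26.715 + 1000) × 1.024131 − 1000 = 996.772 − 1000 = -3.23‰

-3.2‰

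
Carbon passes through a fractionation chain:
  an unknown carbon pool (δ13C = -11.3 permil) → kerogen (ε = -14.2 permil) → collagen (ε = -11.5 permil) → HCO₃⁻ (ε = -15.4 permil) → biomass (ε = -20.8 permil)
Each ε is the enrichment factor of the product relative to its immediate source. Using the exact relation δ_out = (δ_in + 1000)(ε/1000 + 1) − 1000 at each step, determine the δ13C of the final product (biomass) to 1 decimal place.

-71.1 permil

step 1: δ = (-11.30 + 1000)·(-14.2/1000 + 1) − 1000 = -25.34 permil
step 2: δ = (-25.34 + 1000)·(-11.5/1000 + 1) − 1000 = -36.55 permil
step 3: δ = (-36.55 + 1000)·(-15.4/1000 + 1) − 1000 = -51.39 permil
step 4: δ = (-51.39 + 1000)·(-20.8/1000 + 1) − 1000 = -71.12 permil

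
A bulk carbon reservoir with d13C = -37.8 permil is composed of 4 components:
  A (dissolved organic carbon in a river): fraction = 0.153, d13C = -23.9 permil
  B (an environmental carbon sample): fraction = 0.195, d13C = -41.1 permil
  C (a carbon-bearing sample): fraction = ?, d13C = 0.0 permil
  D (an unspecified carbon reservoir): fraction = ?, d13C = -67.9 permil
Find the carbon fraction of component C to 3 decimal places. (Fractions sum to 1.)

Let f_C and f_D be the unknown fractions; fractions sum to 1 so f_C + f_D = 0.652.
Mass balance: Σ fᵢ·δᵢ = δ_bulk ⇒ f_C·(-0.0) + f_D·(-67.9) = -37.8 − (-11.671) = -26.129
Substitute f_D = 0.652 − f_C:
f_C·(-0.0 − -67.9) = -26.129 − 0.652×(-67.9) = 18.142
f_C = 18.142 / 67.9 = 0.2672

0.267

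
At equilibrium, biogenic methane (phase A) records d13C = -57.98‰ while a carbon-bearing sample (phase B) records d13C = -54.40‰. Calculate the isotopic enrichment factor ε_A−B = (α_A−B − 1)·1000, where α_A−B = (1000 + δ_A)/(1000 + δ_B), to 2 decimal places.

α_A−B = (1000 + -57.98) / (1000 + -54.40) = 942.02 / 945.60 = 0.996214
ε_A−B = (0.996214 − 1) × 1000 = -3.786‰
(The approximation ε ≈ δ_A − δ_B would give -3.58‰.)

-3.79‰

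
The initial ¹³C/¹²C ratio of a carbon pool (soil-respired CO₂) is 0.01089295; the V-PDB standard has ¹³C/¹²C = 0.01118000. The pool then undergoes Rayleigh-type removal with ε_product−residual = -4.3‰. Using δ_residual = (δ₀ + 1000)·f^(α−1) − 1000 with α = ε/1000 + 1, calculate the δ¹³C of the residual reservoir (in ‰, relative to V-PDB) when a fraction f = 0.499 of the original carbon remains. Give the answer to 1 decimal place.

δ₀ = (0.01089295/0.01118000 − 1)×1000 = (0.974325 − 1)×1000 = -25.675‰
α − 1 = ε/1000 = -0.0043
f^(α−1) = 0.499^(-0.0043) = 1.002994
δ_res = (-25.675 + 1000) × 1.002994 − 1000 = 977.241 − 1000 = -22.76‰

-22.8‰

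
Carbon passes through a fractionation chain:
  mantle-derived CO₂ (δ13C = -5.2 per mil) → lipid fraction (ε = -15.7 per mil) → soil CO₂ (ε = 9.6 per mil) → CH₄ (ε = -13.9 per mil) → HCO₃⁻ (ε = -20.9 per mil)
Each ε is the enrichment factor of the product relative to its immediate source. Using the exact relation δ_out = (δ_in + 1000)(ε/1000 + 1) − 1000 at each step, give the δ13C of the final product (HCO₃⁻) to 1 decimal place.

-45.5 per mil

step 1: δ = (-5.20 + 1000)·(-15.7/1000 + 1) − 1000 = -20.82 per mil
step 2: δ = (-20.82 + 1000)·(9.6/1000 + 1) − 1000 = -11.42 per mil
step 3: δ = (-11.42 + 1000)·(-13.9/1000 + 1) − 1000 = -25.16 per mil
step 4: δ = (-25.16 + 1000)·(-20.9/1000 + 1) − 1000 = -45.53 per mil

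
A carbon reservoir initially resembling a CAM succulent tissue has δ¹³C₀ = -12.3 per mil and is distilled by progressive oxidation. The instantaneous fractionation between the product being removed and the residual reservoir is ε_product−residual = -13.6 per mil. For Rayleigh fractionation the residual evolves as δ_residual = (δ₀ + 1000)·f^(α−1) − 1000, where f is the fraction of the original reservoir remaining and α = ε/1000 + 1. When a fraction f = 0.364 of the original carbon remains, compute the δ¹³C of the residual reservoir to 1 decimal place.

1.4 per mil

Rayleigh residual: δ_res = (δ₀ + 1000)·f^(α−1) − 1000
α = ε/1000 + 1 = 0.98640, so α − 1 = -0.01360
f^(α−1) = 0.364^(-0.01360) = 1.013839
δ_res = (-12.3 + 1000) × 1.013839 − 1000 = 1001.369 − 1000 = 1.37 per mil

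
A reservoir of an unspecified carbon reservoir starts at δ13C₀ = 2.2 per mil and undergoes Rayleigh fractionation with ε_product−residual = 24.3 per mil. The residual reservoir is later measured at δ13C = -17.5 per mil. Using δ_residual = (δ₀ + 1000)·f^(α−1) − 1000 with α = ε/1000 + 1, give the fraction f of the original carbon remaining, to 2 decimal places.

α − 1 = ε/1000 = 0.0243
(δ_res + 1000)/(δ₀ + 1000) = (-17.5 + 1000)/(2.2 + 1000) = 982.5/1002.2 = 0.980343
f = 0.980343^(1/0.0243) = exp(ln(0.980343)/0.0243) = exp(-0.01985/0.0243)
f = exp(-0.8170) = 0.4418

0.44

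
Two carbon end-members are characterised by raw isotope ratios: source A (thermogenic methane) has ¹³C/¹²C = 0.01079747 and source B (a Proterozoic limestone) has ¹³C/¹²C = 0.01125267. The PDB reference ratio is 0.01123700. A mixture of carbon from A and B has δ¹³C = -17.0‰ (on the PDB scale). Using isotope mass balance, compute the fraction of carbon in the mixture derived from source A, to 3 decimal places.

0.454

δ_A = (0.01079747/0.01123700 − 1)×1000 = (0.960885 − 1)×1000 = -39.115‰
δ_B = (0.01125267/0.01123700 − 1)×1000 = (1.001395 − 1)×1000 = 1.395‰
f_A = (δ_mix − δ_B)/(δ_A − δ_B) = (-17.0 − (1.395))/(-39.115 − (1.395))
f_A = -18.395 / -40.509 = 0.4541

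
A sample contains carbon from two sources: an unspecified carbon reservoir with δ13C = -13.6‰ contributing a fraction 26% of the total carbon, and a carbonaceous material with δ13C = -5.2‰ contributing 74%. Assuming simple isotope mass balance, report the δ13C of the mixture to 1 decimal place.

-7.4‰

δ_mix = f_A·δ_A + f_B·δ_B
δ_mix = 0.26 × (-13.6) + 0.74 × (-5.2)
δ_mix = -3.54 + -3.85 = -7.38‰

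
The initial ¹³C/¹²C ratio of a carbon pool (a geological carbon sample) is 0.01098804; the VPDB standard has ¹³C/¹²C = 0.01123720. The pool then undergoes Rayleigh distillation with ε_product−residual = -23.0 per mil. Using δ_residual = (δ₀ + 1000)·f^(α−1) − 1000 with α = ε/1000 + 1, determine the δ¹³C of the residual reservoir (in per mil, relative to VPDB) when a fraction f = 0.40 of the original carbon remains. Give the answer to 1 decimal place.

δ₀ = (0.01098804/0.01123720 − 1)×1000 = (0.977827 − 1)×1000 = -22.173 per mil
α − 1 = ε/1000 = -0.0230
f^(α−1) = 0.40^(-0.0230) = 1.021298
δ_res = (-22.173 + 1000) × 1.021298 − 1000 = 998.653 − 1000 = -1.35 per mil

-1.3 per mil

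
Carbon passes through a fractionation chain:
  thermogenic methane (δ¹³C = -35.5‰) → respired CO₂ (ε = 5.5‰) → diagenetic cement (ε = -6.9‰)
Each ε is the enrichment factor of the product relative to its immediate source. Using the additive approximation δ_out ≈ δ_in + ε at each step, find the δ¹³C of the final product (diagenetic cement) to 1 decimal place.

-36.9‰

step 1: δ ≈ -35.5 + (5.5) = -30.0‰
step 2: δ ≈ -30.0 + (-6.9) = -36.9‰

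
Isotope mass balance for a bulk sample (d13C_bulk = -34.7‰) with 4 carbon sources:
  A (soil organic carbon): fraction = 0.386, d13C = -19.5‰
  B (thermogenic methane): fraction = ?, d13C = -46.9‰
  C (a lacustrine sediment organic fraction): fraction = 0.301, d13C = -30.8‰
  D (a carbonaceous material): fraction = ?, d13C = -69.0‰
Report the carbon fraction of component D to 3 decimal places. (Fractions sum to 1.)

Let f_D and f_B be the unknown fractions; fractions sum to 1 so f_D + f_B = 0.313.
Mass balance: Σ fᵢ·δᵢ = δ_bulk ⇒ f_D·(-69.0) + f_B·(-46.9) = -34.7 − (-16.798) = -17.902
Substitute f_B = 0.313 − f_D:
f_D·(-69.0 − -46.9) = -17.902 − 0.313×(-46.9) = -3.223
f_D = -3.223 / -22.1 = 0.1458

0.146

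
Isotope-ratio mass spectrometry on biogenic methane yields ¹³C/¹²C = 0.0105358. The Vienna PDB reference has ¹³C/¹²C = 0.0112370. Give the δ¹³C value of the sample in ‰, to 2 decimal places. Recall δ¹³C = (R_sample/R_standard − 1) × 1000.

δ¹³C = (R_sample / R_standard − 1) × 1000
R_sample / R_standard = 0.0105358 / 0.0112370 = 0.937599
δ¹³C = (0.937599 − 1) × 1000 = -62.401‰

-62.40‰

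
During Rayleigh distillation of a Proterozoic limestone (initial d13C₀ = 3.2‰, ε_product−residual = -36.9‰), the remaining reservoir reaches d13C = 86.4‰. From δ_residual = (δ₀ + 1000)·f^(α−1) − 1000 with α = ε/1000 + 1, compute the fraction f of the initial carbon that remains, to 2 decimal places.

α − 1 = ε/1000 = -0.0369
(δ_res + 1000)/(δ₀ + 1000) = (86.4 + 1000)/(3.2 + 1000) = 1086.4/1003.2 = 1.082935
f = 1.082935^(1/-0.0369) = exp(ln(1.082935)/-0.0369) = exp(0.07967/-0.0369)
f = exp(-2.1592) = 0.1154

0.12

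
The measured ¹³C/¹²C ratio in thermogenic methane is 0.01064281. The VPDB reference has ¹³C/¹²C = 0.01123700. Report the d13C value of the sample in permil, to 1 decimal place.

-52.9 permil

d13C = (R_sample / R_standard − 1) × 1000
R_sample / R_standard = 0.01064281 / 0.01123700 = 0.947122
d13C = (0.947122 − 1) × 1000 = -52.88 permil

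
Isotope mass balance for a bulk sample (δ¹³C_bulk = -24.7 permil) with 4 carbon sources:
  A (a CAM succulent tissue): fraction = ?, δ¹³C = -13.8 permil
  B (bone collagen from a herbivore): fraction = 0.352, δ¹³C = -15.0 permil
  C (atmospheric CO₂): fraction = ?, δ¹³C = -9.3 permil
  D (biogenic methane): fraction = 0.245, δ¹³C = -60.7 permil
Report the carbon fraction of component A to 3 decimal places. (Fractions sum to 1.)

0.178

Let f_A and f_C be the unknown fractions; fractions sum to 1 so f_A + f_C = 0.403.
Mass balance: Σ fᵢ·δᵢ = δ_bulk ⇒ f_A·(-13.8) + f_C·(-9.3) = -24.7 − (-20.151) = -4.549
Substitute f_C = 0.403 − f_A:
f_A·(-13.8 − -9.3) = -4.549 − 0.403×(-9.3) = -0.801
f_A = -0.801 / -4.5 = 0.1779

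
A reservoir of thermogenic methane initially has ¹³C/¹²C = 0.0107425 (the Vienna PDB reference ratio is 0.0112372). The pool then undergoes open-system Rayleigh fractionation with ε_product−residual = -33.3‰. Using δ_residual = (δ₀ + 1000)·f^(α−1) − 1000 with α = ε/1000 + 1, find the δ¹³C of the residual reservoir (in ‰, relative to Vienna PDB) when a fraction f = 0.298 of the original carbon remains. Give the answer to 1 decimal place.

δ₀ = (0.0107425/0.0112372 − 1)×1000 = (0.955977 − 1)×1000 = -44.023‰
α − 1 = ε/1000 = -0.0333
f^(α−1) = 0.298^(-0.0333) = 1.041139
δ_res = (-44.023 + 1000) × 1.041139 − 1000 = 995.304 − 1000 = -4.70‰

-4.7‰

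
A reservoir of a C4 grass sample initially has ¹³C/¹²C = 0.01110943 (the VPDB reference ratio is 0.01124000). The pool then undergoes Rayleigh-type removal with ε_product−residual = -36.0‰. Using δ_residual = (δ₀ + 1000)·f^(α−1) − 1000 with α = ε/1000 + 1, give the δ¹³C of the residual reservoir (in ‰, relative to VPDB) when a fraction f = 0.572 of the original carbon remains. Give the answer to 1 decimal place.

8.5‰

δ₀ = (0.01110943/0.01124000 − 1)×1000 = (0.988383 − 1)×1000 = -11.617‰
α − 1 = ε/1000 = -0.0360
f^(α−1) = 0.572^(-0.0360) = 1.020314
δ_res = (-11.617 + 1000) × 1.020314 − 1000 = 1008.461 − 1000 = 8.46‰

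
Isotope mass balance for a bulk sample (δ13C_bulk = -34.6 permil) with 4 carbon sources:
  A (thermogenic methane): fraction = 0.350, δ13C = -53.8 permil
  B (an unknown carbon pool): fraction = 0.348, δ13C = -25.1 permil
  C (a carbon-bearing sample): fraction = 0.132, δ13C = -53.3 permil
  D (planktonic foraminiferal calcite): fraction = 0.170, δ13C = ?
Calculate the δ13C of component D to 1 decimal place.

0.0 permil

Isotope mass balance: δ_bulk = Σ fᵢ·δᵢ.
-34.6 = 0.350×(-53.8) + 0.348×(-25.1) + 0.132×(-53.3) + 0.170×δ_D
0.170·δ_D = -34.6 − (-34.600) = 0.000
δ_D = 0.000 / 0.170 = 0.00 permil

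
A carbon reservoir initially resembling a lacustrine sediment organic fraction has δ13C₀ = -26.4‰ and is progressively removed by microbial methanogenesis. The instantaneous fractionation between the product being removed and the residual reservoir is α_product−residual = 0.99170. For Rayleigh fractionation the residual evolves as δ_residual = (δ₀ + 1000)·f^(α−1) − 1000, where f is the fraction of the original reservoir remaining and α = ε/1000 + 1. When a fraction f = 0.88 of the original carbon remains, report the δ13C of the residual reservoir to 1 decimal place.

-25.4‰

Rayleigh residual: δ_res = (δ₀ + 1000)·f^(α−1) − 1000
α − 1 = -0.00830
f^(α−1) = 0.88^(-0.00830) = 1.001062
δ_res = (-26.4 + 1000) × 1.001062 − 1000 = 974.634 − 1000 = -25.37‰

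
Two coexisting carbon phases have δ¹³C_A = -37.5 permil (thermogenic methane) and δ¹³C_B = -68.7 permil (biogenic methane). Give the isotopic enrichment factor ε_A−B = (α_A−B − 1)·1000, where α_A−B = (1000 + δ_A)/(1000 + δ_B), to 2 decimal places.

α_A−B = (1000 + -37.5) / (1000 + -68.7) = 962.5 / 931.3 = 1.033502
ε_A−B = (1.033502 − 1) × 1000 = 33.502 permil
(The approximation ε ≈ δ_A − δ_B would give 31.2 permil.)

33.50 permil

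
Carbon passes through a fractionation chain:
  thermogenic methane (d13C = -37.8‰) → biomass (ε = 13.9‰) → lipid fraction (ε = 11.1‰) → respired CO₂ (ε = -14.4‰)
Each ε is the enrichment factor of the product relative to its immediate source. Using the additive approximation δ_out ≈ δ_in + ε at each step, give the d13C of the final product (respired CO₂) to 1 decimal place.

step 1: δ ≈ -37.8 + (13.9) = -23.9‰
step 2: δ ≈ -23.9 + (11.1) = -12.8‰
step 3: δ ≈ -12.8 + (-14.4) = -27.2‰

-27.2‰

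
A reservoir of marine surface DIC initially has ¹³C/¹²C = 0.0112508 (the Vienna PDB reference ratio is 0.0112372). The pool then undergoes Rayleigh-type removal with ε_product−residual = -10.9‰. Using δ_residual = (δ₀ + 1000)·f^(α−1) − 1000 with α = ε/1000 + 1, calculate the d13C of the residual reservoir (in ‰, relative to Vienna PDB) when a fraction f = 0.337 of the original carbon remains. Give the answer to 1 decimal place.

δ₀ = (0.0112508/0.0112372 − 1)×1000 = (1.001210 − 1)×1000 = 1.210‰
α − 1 = ε/1000 = -0.0109
f^(α−1) = 0.337^(-0.0109) = 1.011926
δ_res = (1.210 + 1000) × 1.011926 − 1000 = 1013.151 − 1000 = 13.15‰

13.2‰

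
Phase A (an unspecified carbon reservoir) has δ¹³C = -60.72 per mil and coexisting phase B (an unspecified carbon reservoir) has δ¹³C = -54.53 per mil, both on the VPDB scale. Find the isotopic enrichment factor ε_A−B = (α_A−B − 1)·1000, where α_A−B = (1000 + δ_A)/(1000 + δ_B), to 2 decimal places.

-6.55 per mil

α_A−B = (1000 + -60.72) / (1000 + -54.53) = 939.28 / 945.47 = 0.993453
ε_A−B = (0.993453 − 1) × 1000 = -6.547 per mil
(The approximation ε ≈ δ_A − δ_B would give -6.19 per mil.)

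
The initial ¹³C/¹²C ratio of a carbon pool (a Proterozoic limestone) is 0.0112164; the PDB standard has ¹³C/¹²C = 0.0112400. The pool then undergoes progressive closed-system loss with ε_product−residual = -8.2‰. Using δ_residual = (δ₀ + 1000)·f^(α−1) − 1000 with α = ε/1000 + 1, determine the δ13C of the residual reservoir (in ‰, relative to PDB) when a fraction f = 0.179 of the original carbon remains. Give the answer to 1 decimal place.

12.1‰

δ₀ = (0.0112164/0.0112400 − 1)×1000 = (0.997900 − 1)×1000 = -2.100‰
α − 1 = ε/1000 = -0.0082
f^(α−1) = 0.179^(-0.0082) = 1.014207
δ_res = (-2.100 + 1000) × 1.014207 − 1000 = 1012.078 − 1000 = 12.08‰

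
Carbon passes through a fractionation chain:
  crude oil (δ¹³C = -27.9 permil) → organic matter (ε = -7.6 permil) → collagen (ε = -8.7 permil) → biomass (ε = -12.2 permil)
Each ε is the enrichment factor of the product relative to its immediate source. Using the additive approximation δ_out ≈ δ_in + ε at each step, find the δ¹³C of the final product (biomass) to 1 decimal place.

step 1: δ ≈ -27.9 + (-7.6) = -35.5 permil
step 2: δ ≈ -35.5 + (-8.7) = -44.2 permil
step 3: δ ≈ -44.2 + (-12.2) = -56.4 permil

-56.4 permil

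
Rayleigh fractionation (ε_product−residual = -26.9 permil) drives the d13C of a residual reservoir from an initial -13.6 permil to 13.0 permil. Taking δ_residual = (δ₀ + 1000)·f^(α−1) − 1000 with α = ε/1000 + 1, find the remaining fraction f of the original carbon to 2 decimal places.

α − 1 = ε/1000 = -0.0269
(δ_res + 1000)/(δ₀ + 1000) = (13.0 + 1000)/(-13.6 + 1000) = 1013.0/986.4 = 1.026967
f = 1.026967^(1/-0.0269) = exp(ln(1.026967)/-0.0269) = exp(0.02661/-0.0269)
f = exp(-0.9892) = 0.3719

0.37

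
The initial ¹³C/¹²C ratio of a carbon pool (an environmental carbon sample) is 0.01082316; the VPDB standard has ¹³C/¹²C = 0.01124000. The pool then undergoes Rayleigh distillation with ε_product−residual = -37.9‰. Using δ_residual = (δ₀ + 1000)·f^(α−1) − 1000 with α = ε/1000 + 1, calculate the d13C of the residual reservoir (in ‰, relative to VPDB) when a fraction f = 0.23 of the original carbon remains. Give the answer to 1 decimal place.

δ₀ = (0.01082316/0.01124000 − 1)×1000 = (0.962915 − 1)×1000 = -37.085‰
α − 1 = ε/1000 = -0.0379
f^(α−1) = 0.23^(-0.0379) = 1.057281
δ_res = (-37.085 + 1000) × 1.057281 − 1000 = 1018.072 − 1000 = 18.07‰

18.1‰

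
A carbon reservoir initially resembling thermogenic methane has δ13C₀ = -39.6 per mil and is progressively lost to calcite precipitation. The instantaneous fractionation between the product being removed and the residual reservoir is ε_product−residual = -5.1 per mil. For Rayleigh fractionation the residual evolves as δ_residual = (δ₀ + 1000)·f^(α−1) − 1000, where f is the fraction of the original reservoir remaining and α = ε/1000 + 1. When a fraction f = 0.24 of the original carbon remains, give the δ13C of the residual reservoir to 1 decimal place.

Rayleigh residual: δ_res = (δ₀ + 1000)·f^(α−1) − 1000
α = ε/1000 + 1 = 0.99490, so α − 1 = -0.00510
f^(α−1) = 0.24^(-0.00510) = 1.007305
δ_res = (-39.6 + 1000) × 1.007305 − 1000 = 967.416 − 1000 = -32.58 per mil

-32.6 per mil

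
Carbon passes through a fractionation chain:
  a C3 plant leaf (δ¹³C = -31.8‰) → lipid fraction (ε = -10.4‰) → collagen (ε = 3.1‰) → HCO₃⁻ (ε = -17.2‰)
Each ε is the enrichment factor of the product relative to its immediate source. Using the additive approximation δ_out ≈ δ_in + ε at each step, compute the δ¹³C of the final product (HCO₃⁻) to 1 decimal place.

step 1: δ ≈ -31.8 + (-10.4) = -42.2‰
step 2: δ ≈ -42.2 + (3.1) = -39.1‰
step 3: δ ≈ -39.1 + (-17.2) = -56.3‰

-56.3‰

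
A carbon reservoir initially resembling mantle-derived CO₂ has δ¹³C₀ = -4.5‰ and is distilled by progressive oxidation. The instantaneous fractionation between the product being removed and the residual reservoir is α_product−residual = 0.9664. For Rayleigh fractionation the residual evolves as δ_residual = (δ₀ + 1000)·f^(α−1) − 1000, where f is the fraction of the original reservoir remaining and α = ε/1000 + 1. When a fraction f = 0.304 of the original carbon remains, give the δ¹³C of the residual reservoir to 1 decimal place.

36.1‰

Rayleigh residual: δ_res = (δ₀ + 1000)·f^(α−1) − 1000
α − 1 = -0.03360
f^(α−1) = 0.304^(-0.03360) = 1.040820
δ_res = (-4.5 + 1000) × 1.040820 − 1000 = 1036.136 − 1000 = 36.14‰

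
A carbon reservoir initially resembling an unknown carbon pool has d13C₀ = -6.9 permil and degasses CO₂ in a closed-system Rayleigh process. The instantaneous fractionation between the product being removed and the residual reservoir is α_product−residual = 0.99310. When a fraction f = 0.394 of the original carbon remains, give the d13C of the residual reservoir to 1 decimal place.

Rayleigh residual: δ_res = (δ₀ + 1000)·f^(α−1) − 1000
α − 1 = -0.00690
f^(α−1) = 0.394^(-0.00690) = 1.006447
δ_res = (-6.9 + 1000) × 1.006447 − 1000 = 999.503 − 1000 = -0.50 permil

-0.5 permil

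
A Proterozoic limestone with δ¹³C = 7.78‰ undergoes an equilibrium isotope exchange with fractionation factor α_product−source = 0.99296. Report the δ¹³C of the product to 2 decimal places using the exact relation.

0.69‰

δ_product = (δ_source + 1000)·α − 1000
δ_product = (7.78 + 1000) × 0.99296 − 1000
δ_product = 1000.685 − 1000 = 0.685‰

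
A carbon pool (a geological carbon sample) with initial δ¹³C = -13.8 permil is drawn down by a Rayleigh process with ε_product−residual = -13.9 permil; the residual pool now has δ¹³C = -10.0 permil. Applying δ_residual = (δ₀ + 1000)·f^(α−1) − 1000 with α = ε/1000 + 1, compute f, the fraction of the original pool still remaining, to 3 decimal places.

0.758

α − 1 = ε/1000 = -0.0139
(δ_res + 1000)/(δ₀ + 1000) = (-10.0 + 1000)/(-13.8 + 1000) = 990.0/986.2 = 1.003853
f = 1.003853^(1/-0.0139) = exp(ln(1.003853)/-0.0139) = exp(0.00385/-0.0139)
f = exp(-0.2767) = 0.7583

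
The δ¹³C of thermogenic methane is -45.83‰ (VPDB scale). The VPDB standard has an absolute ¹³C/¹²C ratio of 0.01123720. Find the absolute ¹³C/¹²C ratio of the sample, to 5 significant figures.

R_sample = R_standard × (δ¹³C/1000 + 1)
R_sample = 0.01123720 × (-45.83/1000 + 1) = 0.01123720 × 0.954170
R_sample = 0.0107222

0.010722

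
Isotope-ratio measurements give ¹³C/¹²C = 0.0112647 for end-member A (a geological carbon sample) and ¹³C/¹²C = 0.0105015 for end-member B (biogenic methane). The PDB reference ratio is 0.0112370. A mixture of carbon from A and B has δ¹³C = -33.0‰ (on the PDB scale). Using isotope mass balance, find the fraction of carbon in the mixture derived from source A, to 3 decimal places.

0.478

δ_A = (0.0112647/0.0112370 − 1)×1000 = (1.002465 − 1)×1000 = 2.465‰
δ_B = (0.0105015/0.0112370 − 1)×1000 = (0.934547 − 1)×1000 = -65.453‰
f_A = (δ_mix − δ_B)/(δ_A − δ_B) = (-33.0 − (-65.453))/(2.465 − (-65.453))
f_A = 32.453 / 67.918 = 0.4778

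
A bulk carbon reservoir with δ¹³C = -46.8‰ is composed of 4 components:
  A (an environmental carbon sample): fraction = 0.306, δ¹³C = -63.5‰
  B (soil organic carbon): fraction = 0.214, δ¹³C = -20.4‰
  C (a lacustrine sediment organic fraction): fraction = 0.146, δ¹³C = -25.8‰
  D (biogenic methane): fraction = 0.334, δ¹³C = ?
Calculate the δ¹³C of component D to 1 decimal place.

-57.6‰

Isotope mass balance: δ_bulk = Σ fᵢ·δᵢ.
-46.8 = 0.306×(-63.5) + 0.214×(-20.4) + 0.146×(-25.8) + 0.334×δ_D
0.334·δ_D = -46.8 − (-27.563) = -19.237
δ_D = -19.237 / 0.334 = -57.59‰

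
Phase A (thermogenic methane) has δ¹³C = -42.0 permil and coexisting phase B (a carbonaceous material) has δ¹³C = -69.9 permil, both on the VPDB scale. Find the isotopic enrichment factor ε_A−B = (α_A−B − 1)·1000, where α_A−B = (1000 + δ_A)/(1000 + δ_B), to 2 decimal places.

30.00 permil

α_A−B = (1000 + -42.0) / (1000 + -69.9) = 958.0 / 930.1 = 1.029997
ε_A−B = (1.029997 − 1) × 1000 = 29.997 permil
(The approximation ε ≈ δ_A − δ_B would give 27.9 permil.)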